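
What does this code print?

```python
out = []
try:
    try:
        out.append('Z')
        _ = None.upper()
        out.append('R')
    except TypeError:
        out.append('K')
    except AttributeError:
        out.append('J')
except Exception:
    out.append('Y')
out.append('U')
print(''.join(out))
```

Execution trace: 'Z' (inner try body) → 'J' (inner except AttributeError) → 'U' (after the try/except). Output: ZJU

Answer: ZJU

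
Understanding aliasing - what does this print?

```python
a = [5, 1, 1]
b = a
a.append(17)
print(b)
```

Key concept: basic list aliasing.
Step by step:
`a = [5, 1, 1]` → a = [5, 1, 1]
`b = a` → b = [5, 1, 1] (same object as a)
`a.append(17)` → a = [5, 1, 1, 17] (same object as b); b = [5, 1, 1, 17] (same object as a)
`print(b)` → prints [5, 1, 1, 17]

Answer: [5, 1, 1, 17]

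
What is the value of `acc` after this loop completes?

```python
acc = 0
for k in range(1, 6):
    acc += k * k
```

Sum of squares 1² to 5² = 55
`acc` takes the values: 0 → 1 → 5 → 14 → 30 → 55

Answer: 55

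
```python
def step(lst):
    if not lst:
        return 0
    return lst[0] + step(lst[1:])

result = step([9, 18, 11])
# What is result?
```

9 + 18 + 11 + 0 = 38

Answer: 38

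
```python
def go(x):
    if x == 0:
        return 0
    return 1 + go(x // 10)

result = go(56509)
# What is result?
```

Count of digits of 56509: 5

Answer: 5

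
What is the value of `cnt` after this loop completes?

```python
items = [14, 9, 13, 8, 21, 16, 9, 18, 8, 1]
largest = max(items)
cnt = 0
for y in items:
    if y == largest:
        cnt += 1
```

Count of max value 21 in [14, 9, 13, 8, 21, 16, 9, 18, 8, 1]
`cnt` takes the values: 0 → 1

Answer: 1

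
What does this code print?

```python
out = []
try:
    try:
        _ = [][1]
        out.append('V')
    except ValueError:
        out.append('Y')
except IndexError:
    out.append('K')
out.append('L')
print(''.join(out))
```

Execution trace: 'K' (outer except IndexError) → 'L' (after the try/except). Output: KL

Answer: KL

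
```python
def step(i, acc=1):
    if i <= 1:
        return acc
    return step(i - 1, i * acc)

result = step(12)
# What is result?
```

Accumulator trace (n, acc): (12, 1) -> (11, 12) -> (10, 132) -> (9, 1320) -> (8, 11880) -> (7, 95040) -> (6, 665280) -> (5, 3991680) -> (4, 19958400) -> (3, 79833600) -> (2, 239500800) -> (1, 479001600) -> return 479001600

Answer: 479001600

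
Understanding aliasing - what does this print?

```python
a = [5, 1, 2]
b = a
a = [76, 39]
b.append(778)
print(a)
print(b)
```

Key concept: rebinding vs mutation: a is rebound to a new list, b still points at the original.
Step by step:
`a = [5, 1, 2]` → a = [5, 1, 2]
`b = a` → b = [5, 1, 2] (same object as a)
`a = [76, 39]` → a = [76, 39]
`b.append(778)` → b = [5, 1, 2, 778]
`print(a)` → prints [76, 39]
`print(b)` → prints [5, 1, 2, 778]

Answer:
[76, 39]
[5, 1, 2, 778]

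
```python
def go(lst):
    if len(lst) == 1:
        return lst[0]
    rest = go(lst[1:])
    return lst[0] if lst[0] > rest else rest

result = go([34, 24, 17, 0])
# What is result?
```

Recursive max over [34, 24, 17, 0] = 34

Answer: 34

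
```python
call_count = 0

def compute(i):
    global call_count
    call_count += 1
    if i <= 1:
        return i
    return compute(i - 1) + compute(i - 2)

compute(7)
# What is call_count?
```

Calls(i) = 1 + Calls(i-1) + Calls(i-2); Calls(0)=Calls(1)=1. For i=7 this gives 41.

Answer: 41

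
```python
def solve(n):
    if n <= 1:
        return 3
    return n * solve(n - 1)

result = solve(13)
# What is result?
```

solve(13) = 13 * 12 * 11 * 10 * 9 * 8 * 7 * 6 * 5 * 4 * 3 * 2 * 3 = 18681062400

Answer: 18681062400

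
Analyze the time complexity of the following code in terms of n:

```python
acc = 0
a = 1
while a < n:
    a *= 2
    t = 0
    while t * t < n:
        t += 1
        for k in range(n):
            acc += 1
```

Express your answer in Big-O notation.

Each loop level contributes: log n × √n × n. Multiplying the contributions gives O(n√n log n).

Answer: O(n√n log n)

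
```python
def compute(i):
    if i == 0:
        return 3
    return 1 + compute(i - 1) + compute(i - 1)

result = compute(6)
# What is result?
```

compute(i) = 1 + 2·compute(i-1), compute(0)=3. Closed form: (3+1)·2^6 - 1 = 255.

Answer: 255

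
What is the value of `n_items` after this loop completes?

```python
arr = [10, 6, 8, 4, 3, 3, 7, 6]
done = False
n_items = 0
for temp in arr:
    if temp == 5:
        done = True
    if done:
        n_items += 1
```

Count elements after first 5 in [10, 6, 8, 4, 3, 3, 7, 6]
`n_items` takes the values: 0

Answer: 0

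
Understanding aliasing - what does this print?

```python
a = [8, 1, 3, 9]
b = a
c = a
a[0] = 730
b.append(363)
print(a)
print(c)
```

Key concept: multiple aliases.
Step by step:
`a = [8, 1, 3, 9]` → a = [8, 1, 3, 9]
`b = a` → b = [8, 1, 3, 9] (same object as a)
`c = a` → c = [8, 1, 3, 9] (same object as a, b)
`a[0] = 730` → a = [730, 1, 3, 9] (same object as b, c); b = [730, 1, 3, 9] (same object as a, c); c = [730, 1, 3, 9] (same object as a, b)
`b.append(363)` → a = [730, 1, 3, 9, 363] (same object as b, c); b = [730, 1, 3, 9, 363] (same object as a, c); c = [730, 1, 3, 9, 363] (same object as a, b)
`print(a)` → prints [730, 1, 3, 9, 363]
`print(c)` → prints [730, 1, 3, 9, 363]

Answer:
[730, 1, 3, 9, 363]
[730, 1, 3, 9, 363]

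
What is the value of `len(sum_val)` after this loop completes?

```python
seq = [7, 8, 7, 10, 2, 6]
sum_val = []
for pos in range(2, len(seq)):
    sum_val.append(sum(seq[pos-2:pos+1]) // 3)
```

Number of 3-element averages
`sum_val` takes the values: [] → [7] → [7, 8] → [7, 8, 6] → [7, 8, 6, 6]
So `len(sum_val)` = 4

Answer: 4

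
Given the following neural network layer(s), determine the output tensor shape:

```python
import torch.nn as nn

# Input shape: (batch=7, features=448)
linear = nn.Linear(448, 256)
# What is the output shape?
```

Input: (7, 448) -> Output: (7, 256)

Answer: (7, 256)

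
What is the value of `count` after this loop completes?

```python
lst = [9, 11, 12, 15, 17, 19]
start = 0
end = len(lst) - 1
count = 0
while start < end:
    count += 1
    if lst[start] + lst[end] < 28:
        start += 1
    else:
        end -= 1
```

Steps to find pair summing to 28
`count` takes the values: 0 → 1 → 2 → 3 → 4 → 5

Answer: 5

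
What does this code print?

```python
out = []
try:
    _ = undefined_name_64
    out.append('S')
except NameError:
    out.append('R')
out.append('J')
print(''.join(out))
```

Execution trace: 'R' (except NameError) → 'J' (after the try/except). Output: RJ

Answer: RJ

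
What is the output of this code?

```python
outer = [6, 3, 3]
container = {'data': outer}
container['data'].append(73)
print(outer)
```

Key concept: dict holds reference to list.
Step by step:
`outer = [6, 3, 3]` → outer = [6, 3, 3]
`container = {'data': outer}` → container = {'data': [6, 3, 3]}
`container['data'].append(73)` → outer = [6, 3, 3, 73]; container = {'data': [6, 3, 3, 73]}
`print(outer)` → prints [6, 3, 3, 73]

Answer: [6, 3, 3, 73]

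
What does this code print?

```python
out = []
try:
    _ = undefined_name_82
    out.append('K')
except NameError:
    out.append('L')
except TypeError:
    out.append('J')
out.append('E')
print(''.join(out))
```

Execution trace: 'L' (except NameError) → 'E' (after the try/except). Output: LE

Answer: LE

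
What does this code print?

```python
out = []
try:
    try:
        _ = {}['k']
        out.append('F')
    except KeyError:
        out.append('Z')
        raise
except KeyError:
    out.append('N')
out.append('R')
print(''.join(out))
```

Execution trace: 'Z' (inner except KeyError) → 'N' (outer except KeyError) → 'R' (after the try/except). Output: ZNR

Answer: ZNR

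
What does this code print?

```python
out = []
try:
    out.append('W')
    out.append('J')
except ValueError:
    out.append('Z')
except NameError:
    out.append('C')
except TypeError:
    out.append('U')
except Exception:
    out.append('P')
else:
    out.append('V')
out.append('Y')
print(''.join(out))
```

Execution trace: 'W' (try body) → 'J' (try body, no exception) → 'V' (else) → 'Y' (after the try/except). Output: WJVY

Answer: WJVY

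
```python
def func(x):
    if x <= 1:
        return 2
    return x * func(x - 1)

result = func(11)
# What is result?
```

func(11) = 11 * 10 * 9 * 8 * 7 * 6 * 5 * 4 * 3 * 2 * 2 = 79833600

Answer: 79833600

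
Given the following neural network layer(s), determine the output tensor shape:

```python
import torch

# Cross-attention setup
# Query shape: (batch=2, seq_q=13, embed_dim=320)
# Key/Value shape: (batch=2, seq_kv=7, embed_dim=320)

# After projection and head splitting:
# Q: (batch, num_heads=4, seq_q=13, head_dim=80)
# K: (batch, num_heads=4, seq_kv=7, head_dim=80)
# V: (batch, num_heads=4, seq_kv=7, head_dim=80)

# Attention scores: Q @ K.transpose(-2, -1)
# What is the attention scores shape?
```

Input: (2, 13, 320) -> Output: (2, 4, 13, 7)

Answer: (2, 4, 13, 7)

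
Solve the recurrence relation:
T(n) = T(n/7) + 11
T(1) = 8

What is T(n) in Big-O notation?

Each step divides n by 7 and adds 11. After log_7(n) steps we reach T(1)=8. So T(n) = 11·log_7(n) + 8 = O(log n).

Answer: O(log n)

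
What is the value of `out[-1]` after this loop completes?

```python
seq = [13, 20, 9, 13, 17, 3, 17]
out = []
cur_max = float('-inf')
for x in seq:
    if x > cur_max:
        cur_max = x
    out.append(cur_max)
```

Running max ends at 20
`out` takes the values: [] → [13] → [13, 20] → [13, 20, 20] → [13, 20, 20, 20] → [13, 20, 20, 20, 20] → [13, 20, 20, 20, 20, 20] → [13, 20, 20, 20, 20, 20, 20]
So `out[-1]` = 20

Answer: 20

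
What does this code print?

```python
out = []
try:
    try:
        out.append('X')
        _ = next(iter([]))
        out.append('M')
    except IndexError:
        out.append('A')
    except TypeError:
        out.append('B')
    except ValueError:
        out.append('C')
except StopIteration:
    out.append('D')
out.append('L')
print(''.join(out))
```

Execution trace: 'X' (try body) → 'D' (outer except StopIteration) → 'L' (after the try/except). Output: XDL

Answer: XDL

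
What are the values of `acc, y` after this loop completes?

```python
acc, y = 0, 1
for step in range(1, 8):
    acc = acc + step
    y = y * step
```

Sum and factorial of 1 to 7
`acc, y` takes the values: (0, 1) → (1, 1) → (3, 1) → (3, 2) → (6, 2) → (6, 6) → (10, 6) → (10, 24) → (15, 24) → (15, 120) → (21, 120) → (21, 720) → (28, 720) → (28, 5040)

Answer: 28, 5040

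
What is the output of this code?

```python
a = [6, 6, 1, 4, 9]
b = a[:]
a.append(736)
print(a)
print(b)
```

Key concept: slice [:] creates copy.
Step by step:
`a = [6, 6, 1, 4, 9]` → a = [6, 6, 1, 4, 9]
`b = a[:]` → b = [6, 6, 1, 4, 9]
`a.append(736)` → a = [6, 6, 1, 4, 9, 736]
`print(a)` → prints [6, 6, 1, 4, 9, 736]
`print(b)` → prints [6, 6, 1, 4, 9]

Answer:
[6, 6, 1, 4, 9, 736]
[6, 6, 1, 4, 9]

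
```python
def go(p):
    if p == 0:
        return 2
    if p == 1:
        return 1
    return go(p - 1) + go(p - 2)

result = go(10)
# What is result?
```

Build up from base cases: go(0)=2, go(1)=1, go(2)=3, go(3)=4, go(4)=7, go(5)=11, go(6)=18, ..., go(10)=123

Answer: 123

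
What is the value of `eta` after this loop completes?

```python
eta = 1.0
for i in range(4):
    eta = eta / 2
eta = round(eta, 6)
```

Halving LR 4 times: 1 / 2^4
`eta` takes the values: 1.0 → 0.5 → 0.25 → 0.125 → 0.0625

Answer: 0.0625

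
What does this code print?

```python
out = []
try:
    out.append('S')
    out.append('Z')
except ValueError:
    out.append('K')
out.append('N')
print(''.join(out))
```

Execution trace: 'S' (try body) → 'Z' (try body, no exception) → 'N' (after the try/except). Output: SZN

Answer: SZN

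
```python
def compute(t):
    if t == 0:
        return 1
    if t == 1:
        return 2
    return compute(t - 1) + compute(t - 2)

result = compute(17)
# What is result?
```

Build up from base cases: compute(0)=1, compute(1)=2, compute(2)=3, compute(3)=5, compute(4)=8, compute(5)=13, compute(6)=21, ..., compute(17)=4181

Answer: 4181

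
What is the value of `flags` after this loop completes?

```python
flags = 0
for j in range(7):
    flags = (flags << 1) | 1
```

Build 7 consecutive 1-bits: 0b1111111
`flags` takes the values: 0 → 1 → 3 → 7 → 15 → 31 → 63 → 127

Answer: 127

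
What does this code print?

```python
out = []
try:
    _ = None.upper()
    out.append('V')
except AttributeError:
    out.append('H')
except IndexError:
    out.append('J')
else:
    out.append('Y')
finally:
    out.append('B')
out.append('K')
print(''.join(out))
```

Execution trace: 'H' (except AttributeError) → 'B' (finally) → 'K' (after the try/except). Output: HBK

Answer: HBK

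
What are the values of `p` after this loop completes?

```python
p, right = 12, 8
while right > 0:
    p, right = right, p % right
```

GCD of 12 and 8
`p` takes the values: 12 → 8 → 4

Answer: 4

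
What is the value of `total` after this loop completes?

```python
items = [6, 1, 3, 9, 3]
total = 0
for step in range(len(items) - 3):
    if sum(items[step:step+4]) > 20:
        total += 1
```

Count windows with sum > 20
`total` takes the values: 0

Answer: 0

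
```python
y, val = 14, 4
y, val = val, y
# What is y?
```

Trace:
`y, val = 14, 4` → y = 14; val = 4
`y, val = val, y` → y = 4; val = 14
So y = 4

Answer: 4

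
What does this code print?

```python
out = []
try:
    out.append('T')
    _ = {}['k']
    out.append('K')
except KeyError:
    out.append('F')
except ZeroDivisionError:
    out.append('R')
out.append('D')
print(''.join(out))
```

Execution trace: 'T' (try body) → 'F' (except KeyError) → 'D' (after the try/except). Output: TFD

Answer: TFD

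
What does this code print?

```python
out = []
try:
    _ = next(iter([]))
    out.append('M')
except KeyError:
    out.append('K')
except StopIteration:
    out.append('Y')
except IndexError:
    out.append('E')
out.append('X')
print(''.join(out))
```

Execution trace: 'Y' (except StopIteration) → 'X' (after the try/except). Output: YX

Answer: YX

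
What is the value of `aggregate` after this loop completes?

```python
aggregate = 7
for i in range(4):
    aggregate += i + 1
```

Start at 7, add 1 to 4 = 17
`aggregate` takes the values: 7 → 8 → 10 → 13 → 17

Answer: 17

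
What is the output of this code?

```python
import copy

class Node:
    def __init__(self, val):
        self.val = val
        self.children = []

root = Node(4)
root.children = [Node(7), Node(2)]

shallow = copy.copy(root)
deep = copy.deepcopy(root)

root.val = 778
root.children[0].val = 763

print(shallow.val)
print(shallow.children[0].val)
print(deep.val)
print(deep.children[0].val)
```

Key concept: deep copy with custom objects.
Step by step:
`root = Node(4)` → root = Node(val=4, children=[])
`root.children = [Node(7), Node(2)]` → root = Node(val=4, children=[Node(val=7, children=[]), Node(val=2, children=[])])
`shallow = copy.copy(root)` → shallow = Node(val=4, children=[Node(val=7, children=[]), Node(val=2, children=[])])
`deep = copy.deepcopy(root)` → deep = Node(val=4, children=[Node(val=7, children=[]), Node(val=2, children=[])])
`root.val = 778` → root = Node(val=778, children=[Node(val=7, children=[]), Node(val=2, children=[])])
`root.children[0].val = 763` → root = Node(val=778, children=[Node(val=763, children=[]), Node(val=2, children=[])]); shallow = Node(val=4, children=[Node(val=763, children=[]), Node(val=2, children=[])])
`print(shallow.val)` → prints 4
`print(shallow.children[0].val)` → prints 763
`print(deep.val)` → prints 4
`print(deep.children[0].val)` → prints 7

Answer:
4
763
4
7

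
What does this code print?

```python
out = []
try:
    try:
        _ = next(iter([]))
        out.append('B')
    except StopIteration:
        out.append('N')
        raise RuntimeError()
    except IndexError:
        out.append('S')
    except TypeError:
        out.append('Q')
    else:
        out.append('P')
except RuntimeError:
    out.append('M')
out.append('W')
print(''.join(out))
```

Execution trace: 'N' (inner except StopIteration) → 'M' (outer except RuntimeError) → 'W' (after the try/except). Output: NMW

Answer: NMW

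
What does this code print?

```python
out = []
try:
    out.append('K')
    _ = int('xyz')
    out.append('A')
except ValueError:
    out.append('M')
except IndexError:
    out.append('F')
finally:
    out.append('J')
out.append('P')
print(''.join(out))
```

Execution trace: 'K' (try body) → 'M' (except ValueError) → 'J' (finally) → 'P' (after the try/except). Output: KMJP

Answer: KMJP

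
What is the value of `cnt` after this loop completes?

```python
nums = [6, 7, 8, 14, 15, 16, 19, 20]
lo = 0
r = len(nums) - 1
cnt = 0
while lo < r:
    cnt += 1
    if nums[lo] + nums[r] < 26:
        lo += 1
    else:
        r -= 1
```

Steps to find pair summing to 26
`cnt` takes the values: 0 → 1 → 2 → 3 → 4 → 5 → 6 → 7

Answer: 7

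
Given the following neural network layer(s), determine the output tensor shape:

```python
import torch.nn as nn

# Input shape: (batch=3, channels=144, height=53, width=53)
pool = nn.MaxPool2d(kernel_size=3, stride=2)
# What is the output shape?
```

Input: (3, 144, 53, 53) -> Output: (3, 144, 26, 26)

Answer: (3, 144, 26, 26)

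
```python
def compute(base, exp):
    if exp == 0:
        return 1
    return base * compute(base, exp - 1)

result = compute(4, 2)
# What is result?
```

compute(4, 2) = 4 * 4 = 16

Answer: 16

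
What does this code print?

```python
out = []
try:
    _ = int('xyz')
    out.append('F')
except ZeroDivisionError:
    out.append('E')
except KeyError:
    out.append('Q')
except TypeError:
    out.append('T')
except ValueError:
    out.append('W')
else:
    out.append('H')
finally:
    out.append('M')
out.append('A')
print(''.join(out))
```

Execution trace: 'W' (except ValueError) → 'M' (finally) → 'A' (after the try/except). Output: WMA

Answer: WMA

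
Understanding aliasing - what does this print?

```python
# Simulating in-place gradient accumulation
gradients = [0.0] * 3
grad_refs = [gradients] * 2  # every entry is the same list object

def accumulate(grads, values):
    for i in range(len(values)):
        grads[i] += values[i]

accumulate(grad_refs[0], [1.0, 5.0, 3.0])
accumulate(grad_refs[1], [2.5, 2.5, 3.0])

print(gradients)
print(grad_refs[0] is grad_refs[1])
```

Key concept: gradient accumulation aliasing.
Step by step:
`gradients = [0.0] * 3` → gradients = [0.0, 0.0, 0.0]
`grad_refs = [gradients] * 2` → grad_refs = [[0.0, 0.0, 0.0], [0.0, 0.0, 0.0]]
`accumulate(grad_refs[0], [1.0, 5.0, 3.0])` → gradients = [1.0, 5.0, 3.0]; grad_refs = [[1.0, 5.0, 3.0], [1.0, 5.0, 3.0]]
`accumulate(grad_refs[1], [2.5, 2.5, 3.0])` → gradients = [3.5, 7.5, 6.0]; grad_refs = [[3.5, 7.5, 6.0], [3.5, 7.5, 6.0]]
`print(gradients)` → prints [3.5, 7.5, 6.0]
`print(grad_refs[0] is grad_refs[1])` → prints True

Answer:
[3.5, 7.5, 6.0]
True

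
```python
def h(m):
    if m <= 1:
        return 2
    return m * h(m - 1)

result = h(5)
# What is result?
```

h(5) = 5 * 4 * 3 * 2 * 2 = 240

Answer: 240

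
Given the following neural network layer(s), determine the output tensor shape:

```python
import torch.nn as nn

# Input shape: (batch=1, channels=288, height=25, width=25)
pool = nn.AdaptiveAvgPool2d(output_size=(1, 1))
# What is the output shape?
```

Input: (1, 288, 25, 25) -> Output: (1, 288, 1, 1)

Answer: (1, 288, 1, 1)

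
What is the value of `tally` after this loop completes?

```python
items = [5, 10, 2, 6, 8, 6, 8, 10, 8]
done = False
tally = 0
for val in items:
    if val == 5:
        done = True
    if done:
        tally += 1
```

Count elements after first 5 in [5, 10, 2, 6, 8, 6, 8, 10, 8]
`tally` takes the values: 0 → 1 → 2 → 3 → 4 → 5 → 6 → 7 → 8 → 9

Answer: 9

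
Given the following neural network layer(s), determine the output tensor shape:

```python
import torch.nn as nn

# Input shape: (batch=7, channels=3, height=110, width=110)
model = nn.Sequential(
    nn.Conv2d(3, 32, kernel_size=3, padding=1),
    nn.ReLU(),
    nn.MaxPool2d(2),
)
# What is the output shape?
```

Input: (7, 3, 110, 110) -> after Conv2d: (7, 32, 110, 110) -> after ReLU: (7, 32, 110, 110) -> Output: (7, 32, 55, 55)

Answer: (7, 32, 55, 55)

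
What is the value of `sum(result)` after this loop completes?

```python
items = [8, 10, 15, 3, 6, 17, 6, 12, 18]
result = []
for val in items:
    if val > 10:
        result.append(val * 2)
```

Sum of doubled values > 10
`result` takes the values: [] → [30] → [30, 34] → [30, 34, 24] → [30, 34, 24, 36]
So `sum(result)` = 124

Answer: 124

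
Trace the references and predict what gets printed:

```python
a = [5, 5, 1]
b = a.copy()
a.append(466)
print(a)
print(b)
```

Key concept: list.copy() creates independent copy.
Step by step:
`a = [5, 5, 1]` → a = [5, 5, 1]
`b = a.copy()` → b = [5, 5, 1]
`a.append(466)` → a = [5, 5, 1, 466]
`print(a)` → prints [5, 5, 1, 466]
`print(b)` → prints [5, 5, 1]

Answer:
[5, 5, 1, 466]
[5, 5, 1]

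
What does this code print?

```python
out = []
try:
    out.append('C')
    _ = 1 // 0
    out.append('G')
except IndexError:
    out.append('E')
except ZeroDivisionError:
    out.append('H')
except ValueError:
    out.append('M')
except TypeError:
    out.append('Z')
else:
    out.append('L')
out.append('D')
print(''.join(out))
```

Execution trace: 'C' (try body) → 'H' (except ZeroDivisionError) → 'D' (after the try/except). Output: CHD

Answer: CHD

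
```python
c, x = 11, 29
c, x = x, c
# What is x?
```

Trace:
`c, x = 11, 29` → c = 11; x = 29
`c, x = x, c` → c = 29; x = 11
So x = 11

Answer: 11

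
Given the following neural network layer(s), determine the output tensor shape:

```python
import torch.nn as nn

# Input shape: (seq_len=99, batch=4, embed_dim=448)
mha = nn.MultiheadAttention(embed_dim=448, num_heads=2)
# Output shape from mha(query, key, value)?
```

Input: (99, 4, 448) -> Output: (99, 4, 448)

Answer: (99, 4, 448)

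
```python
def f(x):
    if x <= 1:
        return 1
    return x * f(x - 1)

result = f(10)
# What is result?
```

f(10) = 10 * 9 * 8 * 7 * 6 * 5 * 4 * 3 * 2 * 1 = 3628800

Answer: 3628800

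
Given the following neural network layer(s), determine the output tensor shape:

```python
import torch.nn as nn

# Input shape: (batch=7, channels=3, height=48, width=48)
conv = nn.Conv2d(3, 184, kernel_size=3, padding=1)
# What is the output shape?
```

Input: (7, 3, 48, 48) -> Output: (7, 184, 48, 48)

Answer: (7, 184, 48, 48)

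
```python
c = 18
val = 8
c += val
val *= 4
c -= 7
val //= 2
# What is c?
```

Trace:
`c = 18` → c = 18
`val = 8` → val = 8
`c += val` → c = 26
`val *= 4` → val = 32
`c -= 7` → c = 19
`val //= 2` → val = 16
So c = 19

Answer: 19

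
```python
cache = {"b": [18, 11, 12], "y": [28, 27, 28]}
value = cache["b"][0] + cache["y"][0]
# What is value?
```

Trace:
`cache = {"b": [18, 11, 12], "y": [28, 27, 28]}` → cache = {'b': [18, 11, 12], 'y': [28, 27, 28]}
`value = cache["b"][0] + cache["y"][0]` → value = 46
So value = 46

Answer: 46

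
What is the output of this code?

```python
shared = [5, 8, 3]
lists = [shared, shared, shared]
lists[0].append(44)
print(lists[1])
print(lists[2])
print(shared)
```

Key concept: list of same reference.
Step by step:
`shared = [5, 8, 3]` → shared = [5, 8, 3]
`lists = [shared, shared, shared]` → lists = [[5, 8, 3], [5, 8, 3], [5, 8, 3]]
`lists[0].append(44)` → shared = [5, 8, 3, 44]; lists = [[5, 8, 3, 44], [5, 8, 3, 44], [5, 8, 3, 44]]
`print(lists[1])` → prints [5, 8, 3, 44]
`print(lists[2])` → prints [5, 8, 3, 44]
`print(shared)` → prints [5, 8, 3, 44]

Answer:
[5, 8, 3, 44]
[5, 8, 3, 44]
[5, 8, 3, 44]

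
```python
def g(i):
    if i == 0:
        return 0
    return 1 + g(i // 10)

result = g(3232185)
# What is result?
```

Count of digits of 3232185: 7

Answer: 7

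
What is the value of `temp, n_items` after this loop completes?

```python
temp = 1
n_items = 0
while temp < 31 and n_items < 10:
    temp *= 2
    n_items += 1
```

Double until >= 31 or 10 iterations
`temp, n_items` takes the values: (1, 0) → (2, 0) → (2, 1) → (4, 1) → (4, 2) → (8, 2) → (8, 3) → (16, 3) → (16, 4) → (32, 4) → (32, 5)

Answer: 32, 5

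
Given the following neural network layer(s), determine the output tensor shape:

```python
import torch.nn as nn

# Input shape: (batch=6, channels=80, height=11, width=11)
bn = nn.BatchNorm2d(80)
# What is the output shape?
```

Input: (6, 80, 11, 11) -> Output: (6, 80, 11, 11)

Answer: (6, 80, 11, 11)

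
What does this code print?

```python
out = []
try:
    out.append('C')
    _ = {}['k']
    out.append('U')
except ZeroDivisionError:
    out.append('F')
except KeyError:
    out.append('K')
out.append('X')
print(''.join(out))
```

Execution trace: 'C' (try body) → 'K' (except KeyError) → 'X' (after the try/except). Output: CKX

Answer: CKX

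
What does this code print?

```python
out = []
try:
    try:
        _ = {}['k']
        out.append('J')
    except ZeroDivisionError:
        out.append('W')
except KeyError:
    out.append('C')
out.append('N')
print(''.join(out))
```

Execution trace: 'C' (outer except KeyError) → 'N' (after the try/except). Output: CN

Answer: CN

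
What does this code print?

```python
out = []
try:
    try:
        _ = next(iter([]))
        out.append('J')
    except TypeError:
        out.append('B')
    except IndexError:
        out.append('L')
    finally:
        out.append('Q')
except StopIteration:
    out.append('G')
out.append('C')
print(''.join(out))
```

Execution trace: 'Q' (finally) → 'G' (outer except StopIteration) → 'C' (after the try/except). Output: QGC

Answer: QGC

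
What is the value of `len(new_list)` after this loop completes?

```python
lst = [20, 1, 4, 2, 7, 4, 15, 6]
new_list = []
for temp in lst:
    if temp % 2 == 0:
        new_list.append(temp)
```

Count even numbers in [20, 1, 4, 2, 7, 4, 15, 6]
`new_list` takes the values: [] → [20] → [20, 4] → [20, 4, 2] → [20, 4, 2, 4] → [20, 4, 2, 4, 6]
So `len(new_list)` = 5

Answer: 5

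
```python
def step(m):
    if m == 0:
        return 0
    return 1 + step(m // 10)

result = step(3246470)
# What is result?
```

Count of digits of 3246470: 7

Answer: 7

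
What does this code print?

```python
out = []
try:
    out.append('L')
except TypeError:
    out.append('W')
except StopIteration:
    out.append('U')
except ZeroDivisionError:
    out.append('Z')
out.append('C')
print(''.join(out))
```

Execution trace: 'L' (try body, no exception) → 'C' (after the try/except). Output: LC

Answer: LC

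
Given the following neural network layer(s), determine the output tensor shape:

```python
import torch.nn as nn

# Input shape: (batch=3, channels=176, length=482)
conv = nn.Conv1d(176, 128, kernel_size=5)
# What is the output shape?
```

Input: (3, 176, 482) -> Output: (3, 128, 478)

Answer: (3, 128, 478)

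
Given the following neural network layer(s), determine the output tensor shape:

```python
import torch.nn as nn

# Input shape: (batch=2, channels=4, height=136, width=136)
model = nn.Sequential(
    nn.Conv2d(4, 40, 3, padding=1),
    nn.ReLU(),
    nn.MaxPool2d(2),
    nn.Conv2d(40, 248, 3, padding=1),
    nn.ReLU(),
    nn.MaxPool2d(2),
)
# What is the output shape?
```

Input: (2, 4, 136, 136) -> after first Conv2d: (2, 40, 136, 136) -> after first MaxPool2d: (2, 40, 68, 68) -> after second Conv2d: (2, 248, 68, 68) -> Output: (2, 248, 34, 34)

Answer: (2, 248, 34, 34)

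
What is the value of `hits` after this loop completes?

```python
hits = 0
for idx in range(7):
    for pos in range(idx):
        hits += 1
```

Triangle number: 0+1+2+...+6
`hits` takes the values: 0 → 1 → 2 → 3 → 4 → 5 → 6 → 7 → 8 → 9 → 10 → 11 → 12 → 13 → 14 → 15 → 16 → 17 → 18 → 19 → 20 → 21

Answer: 21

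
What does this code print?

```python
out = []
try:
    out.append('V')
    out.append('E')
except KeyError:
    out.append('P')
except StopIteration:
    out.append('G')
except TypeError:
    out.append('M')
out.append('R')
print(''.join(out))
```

Execution trace: 'V' (try body) → 'E' (try body, no exception) → 'R' (after the try/except). Output: VER

Answer: VER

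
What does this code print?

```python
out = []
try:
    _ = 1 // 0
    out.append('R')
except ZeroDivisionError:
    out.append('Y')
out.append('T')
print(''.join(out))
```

Execution trace: 'Y' (except ZeroDivisionError) → 'T' (after the try/except). Output: YT

Answer: YT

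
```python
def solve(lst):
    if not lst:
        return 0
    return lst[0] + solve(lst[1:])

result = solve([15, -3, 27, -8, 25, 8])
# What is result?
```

15 + (-3) + 27 + (-8) + 25 + 8 + 0 = 64

Answer: 64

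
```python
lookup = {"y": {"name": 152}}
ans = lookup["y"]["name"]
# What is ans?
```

Trace:
`lookup = {"y": {"name": 152}}` → lookup = {'y': {'name': 152}}
`ans = lookup["y"]["name"]` → ans = 152
So ans = 152

Answer: 152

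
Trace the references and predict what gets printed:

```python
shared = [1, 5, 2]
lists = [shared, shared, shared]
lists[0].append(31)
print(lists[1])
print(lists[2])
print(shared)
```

Key concept: list of same reference.
Step by step:
`shared = [1, 5, 2]` → shared = [1, 5, 2]
`lists = [shared, shared, shared]` → lists = [[1, 5, 2], [1, 5, 2], [1, 5, 2]]
`lists[0].append(31)` → shared = [1, 5, 2, 31]; lists = [[1, 5, 2, 31], [1, 5, 2, 31], [1, 5, 2, 31]]
`print(lists[1])` → prints [1, 5, 2, 31]
`print(lists[2])` → prints [1, 5, 2, 31]
`print(shared)` → prints [1, 5, 2, 31]

Answer:
[1, 5, 2, 31]
[1, 5, 2, 31]
[1, 5, 2, 31]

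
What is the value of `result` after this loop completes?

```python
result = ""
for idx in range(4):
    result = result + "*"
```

Repeat '*' 4 times
`result` takes the values: "" → "*" → "**" → "***" → "****"

Answer: "****"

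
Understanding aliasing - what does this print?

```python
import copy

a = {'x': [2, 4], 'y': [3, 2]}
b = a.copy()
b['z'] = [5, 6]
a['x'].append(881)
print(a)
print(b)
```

Key concept: shallow copy of dict with mutable values.
Step by step:
`a = {'x': [2, 4], 'y': [3, 2]}` → a = {'x': [2, 4], 'y': [3, 2]}
`b = a.copy()` → b = {'x': [2, 4], 'y': [3, 2]}
`b['z'] = [5, 6]` → b = {'x': [2, 4], 'y': [3, 2], 'z': [5, 6]}
`a['x'].append(881)` → a = {'x': [2, 4, 881], 'y': [3, 2]}; b = {'x': [2, 4, 881], 'y': [3, 2], 'z': [5, 6]}
`print(a)` → prints {'x': [2, 4, 881], 'y': [3, 2]}
`print(b)` → prints {'x': [2, 4, 881], 'y': [3, 2], 'z': [5, 6]}

Answer:
{'x': [2, 4, 881], 'y': [3, 2]}
{'x': [2, 4, 881], 'y': [3, 2], 'z': [5, 6]}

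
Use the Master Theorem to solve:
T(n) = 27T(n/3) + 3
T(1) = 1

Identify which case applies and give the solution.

a=27, b=3, f(n)=3. log_3(27) = 3. Since c=0 < 3, Case 1 applies: T(n) = Θ(n^log_b(a)) = O(n^3).

Answer: O(n^3) - Case 1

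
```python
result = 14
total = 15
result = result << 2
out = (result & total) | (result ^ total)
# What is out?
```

Trace:
`result = 14` → result = 14
`total = 15` → total = 15
`result = result << 2` → result = 56
`out = (result & total) | (result ^ total)` → out = 63
So out = 63

Answer: 63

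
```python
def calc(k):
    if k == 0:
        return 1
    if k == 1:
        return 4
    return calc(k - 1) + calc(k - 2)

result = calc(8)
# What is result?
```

Build up from base cases: calc(0)=1, calc(1)=4, calc(2)=5, calc(3)=9, calc(4)=14, calc(5)=23, calc(6)=37, ..., calc(8)=97

Answer: 97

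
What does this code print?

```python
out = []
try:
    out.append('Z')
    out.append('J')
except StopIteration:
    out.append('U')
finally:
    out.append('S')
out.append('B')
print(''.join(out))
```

Execution trace: 'Z' (try body) → 'J' (try body, no exception) → 'S' (finally) → 'B' (after the try/except). Output: ZJSB

Answer: ZJSB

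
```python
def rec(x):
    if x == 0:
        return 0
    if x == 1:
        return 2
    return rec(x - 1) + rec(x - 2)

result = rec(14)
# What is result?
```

Build up from base cases: rec(0)=0, rec(1)=2, rec(2)=2, rec(3)=4, rec(4)=6, rec(5)=10, rec(6)=16, ..., rec(14)=754

Answer: 754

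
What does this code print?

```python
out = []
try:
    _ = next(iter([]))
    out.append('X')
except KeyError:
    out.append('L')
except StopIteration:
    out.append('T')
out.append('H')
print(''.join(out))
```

Execution trace: 'T' (except StopIteration) → 'H' (after the try/except). Output: TH

Answer: TH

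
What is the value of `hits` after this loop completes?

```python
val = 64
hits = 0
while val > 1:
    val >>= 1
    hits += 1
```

Count right shifts until 1
`hits` takes the values: 0 → 1 → 2 → 3 → 4 → 5 → 6

Answer: 6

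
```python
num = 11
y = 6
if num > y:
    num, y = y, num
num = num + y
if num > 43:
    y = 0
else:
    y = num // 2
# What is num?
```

Trace:
`num = 11` → num = 11
`y = 6` → y = 6
`if num > y: ...` → num > y is True → num = 6; y = 11
`num = num + y` → num = 17
`if num > 43: ...` → num > 43 is False, take else branch → y = 8
So num = 17

Answer: 17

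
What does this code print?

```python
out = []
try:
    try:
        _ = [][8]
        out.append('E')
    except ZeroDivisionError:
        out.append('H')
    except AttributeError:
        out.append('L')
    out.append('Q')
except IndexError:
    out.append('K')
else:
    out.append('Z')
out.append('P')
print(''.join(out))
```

Execution trace: 'K' (except IndexError) → 'P' (after the try/except). Output: KP

Answer: KP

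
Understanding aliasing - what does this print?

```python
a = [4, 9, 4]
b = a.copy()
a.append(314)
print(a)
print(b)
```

Key concept: list.copy() creates independent copy.
Step by step:
`a = [4, 9, 4]` → a = [4, 9, 4]
`b = a.copy()` → b = [4, 9, 4]
`a.append(314)` → a = [4, 9, 4, 314]
`print(a)` → prints [4, 9, 4, 314]
`print(b)` → prints [4, 9, 4]

Answer:
[4, 9, 4, 314]
[4, 9, 4]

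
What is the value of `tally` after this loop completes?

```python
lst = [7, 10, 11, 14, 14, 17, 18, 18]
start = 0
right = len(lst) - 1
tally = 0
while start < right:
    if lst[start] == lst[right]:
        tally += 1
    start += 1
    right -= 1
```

Count matching pairs from ends
`tally` takes the values: 0 → 1

Answer: 1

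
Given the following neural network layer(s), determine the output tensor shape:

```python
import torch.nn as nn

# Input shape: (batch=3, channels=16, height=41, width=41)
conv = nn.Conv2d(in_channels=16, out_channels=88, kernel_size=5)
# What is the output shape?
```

Input: (3, 16, 41, 41) -> Output: (3, 88, 37, 37)

Answer: (3, 88, 37, 37)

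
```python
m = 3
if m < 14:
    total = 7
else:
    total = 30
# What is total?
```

Trace:
`m = 3` → m = 3
`if m < 14: ...` → m < 14 is True → total = 7
So total = 7

Answer: 7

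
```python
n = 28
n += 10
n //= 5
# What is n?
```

Trace:
`n = 28` → n = 28
`n += 10` → n = 38
`n //= 5` → n = 7
So n = 7

Answer: 7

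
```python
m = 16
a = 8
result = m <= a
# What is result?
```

Trace:
`m = 16` → m = 16
`a = 8` → a = 8
`result = m <= a` → result = False
So result = False

Answer: False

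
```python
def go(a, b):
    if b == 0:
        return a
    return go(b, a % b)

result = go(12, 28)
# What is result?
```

go(12, 28) -> go(28, 12) -> go(12, 4) -> go(4, 0) -> 4

Answer: 4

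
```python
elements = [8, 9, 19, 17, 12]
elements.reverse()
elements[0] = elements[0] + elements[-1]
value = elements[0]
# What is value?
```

Trace:
`elements = [8, 9, 19, 17, 12]` → elements = [8, 9, 19, 17, 12]
`elements.reverse()` → elements = [12, 17, 19, 9, 8]
`elements[0] = elements[0] + elements[-1]` → elements = [20, 17, 19, 9, 8]
`value = elements[0]` → value = 20
So value = 20

Answer: 20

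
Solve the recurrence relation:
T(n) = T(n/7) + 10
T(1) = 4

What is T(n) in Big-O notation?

Each step divides n by 7 and adds 10. After log_7(n) steps we reach T(1)=4. So T(n) = 10·log_7(n) + 4 = O(log n).

Answer: O(log n)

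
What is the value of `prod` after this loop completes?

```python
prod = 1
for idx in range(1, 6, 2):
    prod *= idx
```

Product of 1, 3, 5, ... up to 5
`prod` takes the values: 1 → 3 → 15

Answer: 15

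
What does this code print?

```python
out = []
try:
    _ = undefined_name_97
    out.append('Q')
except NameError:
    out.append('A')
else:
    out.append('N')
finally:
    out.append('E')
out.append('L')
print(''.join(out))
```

Execution trace: 'A' (except NameError) → 'E' (finally) → 'L' (after the try/except). Output: AEL

Answer: AEL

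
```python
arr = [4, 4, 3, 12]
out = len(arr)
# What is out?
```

Trace:
`arr = [4, 4, 3, 12]` → arr = [4, 4, 3, 12]
`out = len(arr)` → out = 4
So out = 4

Answer: 4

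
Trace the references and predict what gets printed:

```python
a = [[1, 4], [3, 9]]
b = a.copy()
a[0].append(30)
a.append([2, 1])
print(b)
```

Key concept: shallow copy with nested lists.
Step by step:
`a = [[1, 4], [3, 9]]` → a = [[1, 4], [3, 9]]
`b = a.copy()` → b = [[1, 4], [3, 9]]
`a[0].append(30)` → a = [[1, 4, 30], [3, 9]]; b = [[1, 4, 30], [3, 9]]
`a.append([2, 1])` → a = [[1, 4, 30], [3, 9], [2, 1]]
`print(b)` → prints [[1, 4, 30], [3, 9]]

Answer: [[1, 4, 30], [3, 9]]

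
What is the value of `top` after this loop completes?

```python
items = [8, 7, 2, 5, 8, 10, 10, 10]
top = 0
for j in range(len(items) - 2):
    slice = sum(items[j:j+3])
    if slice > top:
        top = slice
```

Max sum of 3-element window in [8, 7, 2, 5, 8, 10, 10, 10]
`top` takes the values: 0 → 17 → 23 → 28 → 30

Answer: 30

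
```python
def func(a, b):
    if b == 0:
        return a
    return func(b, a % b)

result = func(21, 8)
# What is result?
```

func(21, 8) -> func(8, 5) -> func(5, 3) -> func(3, 2) -> func(2, 1) -> func(1, 0) -> 1

Answer: 1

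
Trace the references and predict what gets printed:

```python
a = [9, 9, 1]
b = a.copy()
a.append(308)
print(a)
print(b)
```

Key concept: list.copy() creates independent copy.
Step by step:
`a = [9, 9, 1]` → a = [9, 9, 1]
`b = a.copy()` → b = [9, 9, 1]
`a.append(308)` → a = [9, 9, 1, 308]
`print(a)` → prints [9, 9, 1, 308]
`print(b)` → prints [9, 9, 1]

Answer:
[9, 9, 1, 308]
[9, 9, 1]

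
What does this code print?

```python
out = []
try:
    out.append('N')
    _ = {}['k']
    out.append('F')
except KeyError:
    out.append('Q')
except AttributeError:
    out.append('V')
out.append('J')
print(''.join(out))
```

Execution trace: 'N' (try body) → 'Q' (except KeyError) → 'J' (after the try/except). Output: NQJ

Answer: NQJ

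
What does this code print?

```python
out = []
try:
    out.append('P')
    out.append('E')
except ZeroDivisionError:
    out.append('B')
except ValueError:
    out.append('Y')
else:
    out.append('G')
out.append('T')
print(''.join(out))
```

Execution trace: 'P' (try body) → 'E' (try body, no exception) → 'G' (else) → 'T' (after the try/except). Output: PEGT

Answer: PEGT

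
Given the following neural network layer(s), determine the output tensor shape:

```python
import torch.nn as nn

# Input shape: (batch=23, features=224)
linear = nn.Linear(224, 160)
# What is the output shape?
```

Input: (23, 224) -> Output: (23, 160)

Answer: (23, 160)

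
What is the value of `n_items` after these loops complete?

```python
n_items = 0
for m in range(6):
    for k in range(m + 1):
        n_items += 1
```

Triangle: 1 + 2 + ... + 6
`n_items` takes the values: 0 → 1 → 2 → 3 → 4 → 5 → 6 → 7 → 8 → 9 → 10 → 11 → 12 → 13 → 14 → 15 → 16 → 17 → 18 → 19 → 20 → 21

Answer: 21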